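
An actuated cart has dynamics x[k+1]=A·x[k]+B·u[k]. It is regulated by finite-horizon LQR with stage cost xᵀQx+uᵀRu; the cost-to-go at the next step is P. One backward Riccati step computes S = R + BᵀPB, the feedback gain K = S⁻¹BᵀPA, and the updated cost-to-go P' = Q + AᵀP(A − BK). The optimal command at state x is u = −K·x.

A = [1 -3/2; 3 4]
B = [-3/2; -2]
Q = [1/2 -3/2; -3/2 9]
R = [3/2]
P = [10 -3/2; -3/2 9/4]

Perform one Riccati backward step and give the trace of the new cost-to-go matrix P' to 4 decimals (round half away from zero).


89.2266

BᵀP = [-12.0000 -2.2500]
S = R + BᵀPB = [3/2] + [22.5000] = [24.0000]
BᵀPA = [-18.7500 9.0000]
K = S⁻¹·BᵀPA = [-0.7813 0.3750]
A−BK = [-0.1719 -0.9375; 1.4375 4.7500]
AᵀP(A−BK) = [6.6016 19.7813; 19.7813 73.1250]
P' = Q + AᵀP(A−BK) = [7.1016 18.2813; 18.2813 82.1250]
tr(P') = 89.2266


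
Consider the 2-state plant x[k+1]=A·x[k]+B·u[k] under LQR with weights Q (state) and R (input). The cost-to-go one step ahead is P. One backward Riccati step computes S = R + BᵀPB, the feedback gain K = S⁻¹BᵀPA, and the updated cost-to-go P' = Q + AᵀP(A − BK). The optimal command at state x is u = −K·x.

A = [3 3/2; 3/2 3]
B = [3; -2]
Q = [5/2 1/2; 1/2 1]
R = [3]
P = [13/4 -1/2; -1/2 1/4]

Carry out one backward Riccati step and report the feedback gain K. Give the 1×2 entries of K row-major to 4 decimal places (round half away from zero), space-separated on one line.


BᵀP = [10.7500 -2.0000]
S = R + BᵀPB = [3] + [36.2500] = [39.2500]
BᵀPA = [29.2500 10.1250]
K = S⁻¹·BᵀPA = [0.7452 0.2580]
A−BK = [0.7643 0.7261; 2.9904 3.5159]
AᵀP(A−BK) = [3.5147 2.5796; 2.5796 2.4506]
P' = Q + AᵀP(A−BK) = [6.0147 3.0796; 3.0796 3.4506]
tr(P') = 9.4654

0.7452 0.2580


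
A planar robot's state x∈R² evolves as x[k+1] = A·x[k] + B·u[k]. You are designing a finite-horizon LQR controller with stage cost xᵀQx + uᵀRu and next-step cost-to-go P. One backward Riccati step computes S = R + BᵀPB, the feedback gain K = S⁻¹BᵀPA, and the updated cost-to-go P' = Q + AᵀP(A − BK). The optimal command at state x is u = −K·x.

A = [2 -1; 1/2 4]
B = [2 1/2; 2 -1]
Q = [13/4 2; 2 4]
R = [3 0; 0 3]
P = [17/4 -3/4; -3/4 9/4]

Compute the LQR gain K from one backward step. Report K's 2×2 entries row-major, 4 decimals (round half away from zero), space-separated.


0.6613 0.2590 0.5815 -1.9121

BᵀP = [7.0000 3.0000; 2.8750 -2.6250]
S = R + BᵀPB = [3 0; 0 3] + [20.0000 0.5000; 0.5000 4.0625] = [23.0000 0.5000; 0.5000 7.0625]
BᵀPA = [15.5000 5.0000; 4.4375 -13.3750]
K = S⁻¹·BᵀPA = [0.6613 0.2590; 0.5815 -1.9121]
A−BK = [0.3867 -0.5618; -0.2410 1.5699]
AᵀP(A−BK) = [3.2324 -5.1538; -5.1538 19.3803]
P' = Q + AᵀP(A−BK) = [6.4824 -3.1538; -3.1538 23.3803]
tr(P') = 29.8627


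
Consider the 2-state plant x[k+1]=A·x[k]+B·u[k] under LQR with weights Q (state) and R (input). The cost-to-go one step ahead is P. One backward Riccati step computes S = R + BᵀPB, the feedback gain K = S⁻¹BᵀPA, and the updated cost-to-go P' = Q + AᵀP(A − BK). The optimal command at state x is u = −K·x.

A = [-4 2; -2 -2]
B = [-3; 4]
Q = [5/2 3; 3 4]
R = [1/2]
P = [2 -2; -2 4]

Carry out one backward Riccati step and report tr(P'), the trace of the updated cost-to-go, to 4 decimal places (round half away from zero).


21.6724

BᵀP = [-14.0000 22.0000]
S = R + BᵀPB = [1/2] + [130.0000] = [130.5000]
BᵀPA = [12.0000 -72.0000]
K = S⁻¹·BᵀPA = [0.0920 -0.5517]
A−BK = [-3.7241 0.3448; -2.3678 0.2069]
AᵀP(A−BK) = [14.8966 -1.3793; -1.3793 0.2759]
P' = Q + AᵀP(A−BK) = [17.3966 1.6207; 1.6207 4.2759]
tr(P') = 21.6724


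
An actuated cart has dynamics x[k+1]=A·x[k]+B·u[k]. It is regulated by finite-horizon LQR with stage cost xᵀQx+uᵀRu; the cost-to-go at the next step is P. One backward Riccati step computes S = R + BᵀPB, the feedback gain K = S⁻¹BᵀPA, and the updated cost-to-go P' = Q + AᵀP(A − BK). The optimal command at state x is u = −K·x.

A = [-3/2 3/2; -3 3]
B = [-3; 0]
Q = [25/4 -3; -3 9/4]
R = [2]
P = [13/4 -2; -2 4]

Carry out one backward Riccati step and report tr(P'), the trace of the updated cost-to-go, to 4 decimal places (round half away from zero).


58.3960

BᵀP = [-9.7500 6.0000]
S = R + BᵀPB = [2] + [29.2500] = [31.2500]
BᵀPA = [-3.3750 3.3750]
K = S⁻¹·BᵀPA = [-0.1080 0.1080]
A−BK = [-1.8240 1.8240; -3.0000 3.0000]
AᵀP(A−BK) = [24.9480 -24.9480; -24.9480 24.9480]
P' = Q + AᵀP(A−BK) = [31.1980 -27.9480; -27.9480 27.1980]
tr(P') = 58.3960


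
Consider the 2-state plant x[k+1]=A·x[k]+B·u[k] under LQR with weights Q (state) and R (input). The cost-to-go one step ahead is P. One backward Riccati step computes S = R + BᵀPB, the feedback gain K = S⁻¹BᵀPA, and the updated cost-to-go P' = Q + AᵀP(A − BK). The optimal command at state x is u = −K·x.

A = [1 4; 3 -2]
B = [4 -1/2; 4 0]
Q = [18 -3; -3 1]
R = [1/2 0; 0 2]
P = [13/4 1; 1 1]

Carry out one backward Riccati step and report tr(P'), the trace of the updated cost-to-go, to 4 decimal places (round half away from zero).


BᵀP = [17.0000 8.0000; -1.6250 -0.5000]
S = R + BᵀPB = [1/2 0; 0 2] + [100.0000 -8.5000; -8.5000 0.8125] = [100.5000 -8.5000; -8.5000 2.8125]
BᵀPA = [41.0000 52.0000; -3.1250 -5.5000]
K = S⁻¹·BᵀPA = [0.4218 0.4729; 0.1637 -0.5264]
A−BK = [-0.6054 1.8452; 1.3128 -3.8916]
AᵀP(A−BK) = [1.4675 -4.0336; -4.0336 12.5145]
P' = Q + AᵀP(A−BK) = [19.4675 -7.0336; -7.0336 13.5145]
tr(P') = 32.9820

32.9820


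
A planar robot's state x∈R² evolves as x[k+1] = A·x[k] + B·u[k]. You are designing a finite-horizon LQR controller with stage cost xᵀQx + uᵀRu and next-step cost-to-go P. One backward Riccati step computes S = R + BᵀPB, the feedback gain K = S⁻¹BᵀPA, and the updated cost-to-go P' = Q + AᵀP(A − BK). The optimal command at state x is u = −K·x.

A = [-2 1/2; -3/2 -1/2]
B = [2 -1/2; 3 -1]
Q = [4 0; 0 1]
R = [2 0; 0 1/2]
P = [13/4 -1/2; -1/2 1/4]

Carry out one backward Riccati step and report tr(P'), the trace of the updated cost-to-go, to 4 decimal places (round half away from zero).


7.6655

BᵀP = [5.0000 -0.2500; -1.1250 0.0000]
S = R + BᵀPB = [2 0; 0 1/2] + [9.2500 -2.2500; -2.2500 0.5625] = [11.2500 -2.2500; -2.2500 1.0625]
BᵀPA = [-9.6250 2.6250; 2.2500 -0.5625]
K = S⁻¹·BᵀPA = [-0.7494 0.2211; 0.5306 -0.0612]
A−BK = [-0.2358 0.0272; 1.2789 -1.2245]
AᵀP(A−BK) = [2.1553 -0.9218; -0.9218 0.5102]
P' = Q + AᵀP(A−BK) = [6.1553 -0.9218; -0.9218 1.5102]
tr(P') = 7.6655


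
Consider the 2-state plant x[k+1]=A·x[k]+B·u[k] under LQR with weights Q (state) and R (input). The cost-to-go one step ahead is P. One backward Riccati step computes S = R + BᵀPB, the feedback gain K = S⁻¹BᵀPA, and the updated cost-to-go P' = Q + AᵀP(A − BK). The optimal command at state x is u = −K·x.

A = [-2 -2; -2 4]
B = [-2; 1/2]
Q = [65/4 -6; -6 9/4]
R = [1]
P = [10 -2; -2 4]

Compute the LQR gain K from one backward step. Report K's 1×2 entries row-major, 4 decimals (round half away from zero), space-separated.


0.6522 1.4348

BᵀP = [-21.0000 6.0000]
S = R + BᵀPB = [1] + [45.0000] = [46.0000]
BᵀPA = [30.0000 66.0000]
K = S⁻¹·BᵀPA = [0.6522 1.4348]
A−BK = [-0.6957 0.8696; -2.3261 3.2826]
AᵀP(A−BK) = [20.4348 -27.0435; -27.0435 41.3043]
P' = Q + AᵀP(A−BK) = [36.6848 -33.0435; -33.0435 43.5543]
tr(P') = 80.2391


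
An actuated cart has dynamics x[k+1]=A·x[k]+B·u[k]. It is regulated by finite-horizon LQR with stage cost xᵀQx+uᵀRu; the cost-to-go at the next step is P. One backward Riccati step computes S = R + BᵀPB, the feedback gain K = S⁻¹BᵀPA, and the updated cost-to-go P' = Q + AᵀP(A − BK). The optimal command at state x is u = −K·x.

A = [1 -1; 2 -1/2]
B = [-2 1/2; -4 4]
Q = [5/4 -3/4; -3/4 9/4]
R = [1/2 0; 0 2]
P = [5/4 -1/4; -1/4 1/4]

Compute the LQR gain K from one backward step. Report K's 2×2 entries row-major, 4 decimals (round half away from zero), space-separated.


BᵀP = [-1.5000 -0.5000; -0.3750 0.8750]
S = R + BᵀPB = [1/2 0; 0 2] + [5.0000 -2.7500; -2.7500 3.3125] = [5.5000 -2.7500; -2.7500 5.3125]
BᵀPA = [-2.5000 1.7500; 1.3750 -0.0625]
K = S⁻¹·BᵀPA = [-0.4387 0.4214; 0.0317 0.2063]
A−BK = [0.1068 -0.2605; 0.1183 0.3600]
AᵀP(A−BK) = [0.1097 -0.1053; -0.1053 0.3380]
P' = Q + AᵀP(A−BK) = [1.3597 -0.8553; -0.8553 2.5880]
tr(P') = 3.9477

-0.4387 0.4214 0.0317 0.2063


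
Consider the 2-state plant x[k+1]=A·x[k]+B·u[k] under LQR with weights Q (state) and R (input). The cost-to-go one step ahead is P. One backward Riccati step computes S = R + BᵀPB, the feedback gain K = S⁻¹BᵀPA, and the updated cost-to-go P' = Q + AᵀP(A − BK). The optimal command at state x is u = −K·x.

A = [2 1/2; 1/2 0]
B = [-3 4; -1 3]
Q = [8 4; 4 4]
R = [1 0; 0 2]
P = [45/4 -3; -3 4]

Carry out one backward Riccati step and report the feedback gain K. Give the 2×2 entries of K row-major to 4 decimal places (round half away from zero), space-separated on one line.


BᵀP = [-30.7500 5.0000; 36.0000 0.0000]
S = R + BᵀPB = [1 0; 0 2] + [87.2500 -108.0000; -108.0000 144.0000] = [88.2500 -108.0000; -108.0000 146.0000]
BᵀPA = [-59.0000 -15.3750; 72.0000 18.0000]
K = S⁻¹·BᵀPA = [-0.6866 -0.2464; -0.0147 -0.0590]
A−BK = [-0.0008 -0.0033; -0.1424 -0.0694]
AᵀP(A−BK) = [0.5522 0.2089; 0.2089 0.0857]
P' = Q + AᵀP(A−BK) = [8.5522 4.2089; 4.2089 4.0857]
tr(P') = 12.6380

-0.6866 -0.2464 -0.0147 -0.0590


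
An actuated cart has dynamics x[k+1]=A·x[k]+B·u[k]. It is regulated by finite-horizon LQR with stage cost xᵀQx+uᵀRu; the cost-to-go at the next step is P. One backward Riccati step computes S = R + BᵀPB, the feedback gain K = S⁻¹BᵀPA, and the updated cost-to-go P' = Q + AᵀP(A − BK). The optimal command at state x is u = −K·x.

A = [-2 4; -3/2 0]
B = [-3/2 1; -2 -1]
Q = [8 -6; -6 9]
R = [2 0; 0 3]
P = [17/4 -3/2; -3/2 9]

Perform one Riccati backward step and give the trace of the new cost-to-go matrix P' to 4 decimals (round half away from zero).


BᵀP = [-3.3750 -15.7500; 5.7500 -10.5000]
S = R + BᵀPB = [2 0; 0 3] + [36.5625 12.3750; 12.3750 16.2500] = [38.5625 12.3750; 12.3750 19.2500]
BᵀPA = [30.3750 -13.5000; 4.2500 23.0000]
K = S⁻¹·BᵀPA = [0.9032 -0.9242; -0.3598 1.7889]
A−BK = [-0.2855 0.8249; -0.0535 -0.0594]
AᵀP(A−BK) = [2.3460 -4.5317; -4.5317 14.3791]
P' = Q + AᵀP(A−BK) = [10.3460 -10.5317; -10.5317 23.3791]
tr(P') = 33.7252

33.7252


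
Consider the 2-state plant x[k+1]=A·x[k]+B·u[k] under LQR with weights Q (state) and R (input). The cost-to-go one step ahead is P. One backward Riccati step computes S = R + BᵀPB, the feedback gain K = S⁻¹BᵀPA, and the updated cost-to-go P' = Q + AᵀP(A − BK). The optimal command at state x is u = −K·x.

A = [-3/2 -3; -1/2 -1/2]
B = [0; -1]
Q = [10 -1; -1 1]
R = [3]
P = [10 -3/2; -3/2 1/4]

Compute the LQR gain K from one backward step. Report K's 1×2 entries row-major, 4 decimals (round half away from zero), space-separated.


BᵀP = [1.5000 -0.2500]
S = R + BᵀPB = [3] + [0.2500] = [3.2500]
BᵀPA = [-2.1250 -4.3750]
K = S⁻¹·BᵀPA = [-0.6538 -1.3462]
A−BK = [-1.5000 -3.0000; -1.1538 -1.8462]
AᵀP(A−BK) = [18.9231 38.8269; 38.8269 79.6731]
P' = Q + AᵀP(A−BK) = [28.9231 37.8269; 37.8269 80.6731]
tr(P') = 109.5962

-0.6538 -1.3462


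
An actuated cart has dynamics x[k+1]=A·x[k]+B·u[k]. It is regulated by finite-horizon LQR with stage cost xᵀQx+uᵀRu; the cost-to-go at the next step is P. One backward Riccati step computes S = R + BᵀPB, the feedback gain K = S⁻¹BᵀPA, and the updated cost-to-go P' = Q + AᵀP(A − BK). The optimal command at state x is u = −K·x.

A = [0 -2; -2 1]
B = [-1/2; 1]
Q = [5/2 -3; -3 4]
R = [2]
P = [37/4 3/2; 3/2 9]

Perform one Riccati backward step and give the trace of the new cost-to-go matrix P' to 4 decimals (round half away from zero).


BᵀP = [-3.1250 8.2500]
S = R + BᵀPB = [2] + [9.8125] = [11.8125]
BᵀPA = [-16.5000 14.5000]
K = S⁻¹·BᵀPA = [-1.3968 1.2275]
A−BK = [-0.6984 -1.3862; -0.6032 -0.2275]
AᵀP(A−BK) = [12.9524 8.2540; 8.2540 22.2011]
P' = Q + AᵀP(A−BK) = [15.4524 5.2540; 5.2540 26.2011]
tr(P') = 41.6534

41.6534


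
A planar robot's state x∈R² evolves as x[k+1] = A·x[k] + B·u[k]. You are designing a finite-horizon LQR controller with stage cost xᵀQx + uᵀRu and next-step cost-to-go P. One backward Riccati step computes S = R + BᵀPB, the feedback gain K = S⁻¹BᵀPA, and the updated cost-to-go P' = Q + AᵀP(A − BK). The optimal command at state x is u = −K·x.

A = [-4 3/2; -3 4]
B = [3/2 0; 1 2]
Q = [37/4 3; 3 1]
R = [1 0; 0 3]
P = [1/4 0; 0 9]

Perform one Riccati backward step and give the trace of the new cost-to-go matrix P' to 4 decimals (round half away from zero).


21.5229

BᵀP = [0.3750 9.0000; 0.0000 18.0000]
S = R + BᵀPB = [1 0; 0 3] + [9.5625 18.0000; 18.0000 36.0000] = [10.5625 18.0000; 18.0000 39.0000]
BᵀPA = [-28.5000 36.5625; -54.0000 72.0000]
K = S⁻¹·BᵀPA = [-1.5864 1.4776; -0.6525 1.1642]
A−BK = [-1.6205 -0.7164; -0.1087 0.1940]
AᵀP(A−BK) = [4.5565 -4.5224; -4.5224 6.7164]
P' = Q + AᵀP(A−BK) = [13.8065 -1.5224; -1.5224 7.7164]
tr(P') = 21.5229


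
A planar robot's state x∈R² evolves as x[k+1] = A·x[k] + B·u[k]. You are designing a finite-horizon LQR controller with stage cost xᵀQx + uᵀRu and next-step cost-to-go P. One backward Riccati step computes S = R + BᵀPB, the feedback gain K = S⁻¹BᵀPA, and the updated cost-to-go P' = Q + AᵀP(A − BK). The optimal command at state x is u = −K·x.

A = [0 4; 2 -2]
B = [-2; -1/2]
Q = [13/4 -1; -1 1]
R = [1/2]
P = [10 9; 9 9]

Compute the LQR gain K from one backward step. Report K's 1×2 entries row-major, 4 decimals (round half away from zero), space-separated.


-0.7407 -0.8724

BᵀP = [-24.5000 -22.5000]
S = R + BᵀPB = [1/2] + [60.2500] = [60.7500]
BᵀPA = [-45.0000 -53.0000]
K = S⁻¹·BᵀPA = [-0.7407 -0.8724]
A−BK = [-1.4815 2.2551; 1.6296 -2.4362]
AᵀP(A−BK) = [2.6667 -3.2593; -3.2593 5.7613]
P' = Q + AᵀP(A−BK) = [5.9167 -4.2593; -4.2593 6.7613]
tr(P') = 12.6780


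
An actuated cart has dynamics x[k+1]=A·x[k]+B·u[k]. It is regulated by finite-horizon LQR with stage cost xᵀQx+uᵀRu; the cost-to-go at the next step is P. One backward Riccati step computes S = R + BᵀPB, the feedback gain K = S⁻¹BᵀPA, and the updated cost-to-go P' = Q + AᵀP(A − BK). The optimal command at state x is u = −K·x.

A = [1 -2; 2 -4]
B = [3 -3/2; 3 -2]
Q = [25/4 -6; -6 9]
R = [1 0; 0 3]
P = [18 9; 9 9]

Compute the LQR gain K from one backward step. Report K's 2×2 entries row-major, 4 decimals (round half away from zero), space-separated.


0.2910 -0.5821 -0.3087 0.6173

BᵀP = [81.0000 54.0000; -45.0000 -31.5000]
S = R + BᵀPB = [1 0; 0 3] + [405.0000 -229.5000; -229.5000 130.5000] = [406.0000 -229.5000; -229.5000 133.5000]
BᵀPA = [189.0000 -378.0000; -108.0000 216.0000]
K = S⁻¹·BᵀPA = [0.2910 -0.5821; -0.3087 0.6173]
A−BK = [-0.3361 0.6722; 0.5096 -1.0191]
AᵀP(A−BK) = [1.6580 -3.3160; -3.3160 6.6320]
P' = Q + AᵀP(A−BK) = [7.9080 -9.3160; -9.3160 15.6320]
tr(P') = 23.5401


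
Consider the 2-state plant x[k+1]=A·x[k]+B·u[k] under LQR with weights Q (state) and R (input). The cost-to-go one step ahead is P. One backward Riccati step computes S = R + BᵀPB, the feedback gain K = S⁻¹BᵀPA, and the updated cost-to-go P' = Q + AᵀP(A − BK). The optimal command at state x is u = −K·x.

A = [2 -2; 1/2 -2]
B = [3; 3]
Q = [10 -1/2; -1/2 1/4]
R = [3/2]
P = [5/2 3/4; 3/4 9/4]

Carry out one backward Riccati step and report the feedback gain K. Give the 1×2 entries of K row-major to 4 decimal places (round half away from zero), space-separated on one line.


0.4156 -0.6494

BᵀP = [9.7500 9.0000]
S = R + BᵀPB = [3/2] + [56.2500] = [57.7500]
BᵀPA = [24.0000 -37.5000]
K = S⁻¹·BᵀPA = [0.4156 -0.6494]
A−BK = [0.7532 -0.0519; -0.7468 -0.0519]
AᵀP(A−BK) = [2.0885 -0.4156; -0.4156 0.6494]
P' = Q + AᵀP(A−BK) = [12.0885 -0.9156; -0.9156 0.8994]
tr(P') = 12.9878


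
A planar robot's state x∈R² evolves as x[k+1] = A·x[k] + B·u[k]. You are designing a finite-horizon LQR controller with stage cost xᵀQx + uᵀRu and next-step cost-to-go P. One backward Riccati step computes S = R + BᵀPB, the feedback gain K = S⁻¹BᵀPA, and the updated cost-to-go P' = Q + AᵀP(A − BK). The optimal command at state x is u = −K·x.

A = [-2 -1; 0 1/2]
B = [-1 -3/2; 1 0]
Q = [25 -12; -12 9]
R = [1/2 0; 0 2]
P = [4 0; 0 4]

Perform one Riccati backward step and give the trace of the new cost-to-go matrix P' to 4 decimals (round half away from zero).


36.8087

BᵀP = [-4.0000 4.0000; -6.0000 0.0000]
S = R + BᵀPB = [1/2 0; 0 2] + [8.0000 6.0000; 6.0000 9.0000] = [8.5000 6.0000; 6.0000 11.0000]
BᵀPA = [8.0000 6.0000; 12.0000 6.0000]
K = S⁻¹·BᵀPA = [0.2783 0.5217; 0.9391 0.2609]
A−BK = [-0.3130 -0.0870; -0.2783 -0.0217]
AᵀP(A−BK) = [2.5043 0.6957; 0.6957 0.3043]
P' = Q + AᵀP(A−BK) = [27.5043 -11.3043; -11.3043 9.3043]
tr(P') = 36.8087


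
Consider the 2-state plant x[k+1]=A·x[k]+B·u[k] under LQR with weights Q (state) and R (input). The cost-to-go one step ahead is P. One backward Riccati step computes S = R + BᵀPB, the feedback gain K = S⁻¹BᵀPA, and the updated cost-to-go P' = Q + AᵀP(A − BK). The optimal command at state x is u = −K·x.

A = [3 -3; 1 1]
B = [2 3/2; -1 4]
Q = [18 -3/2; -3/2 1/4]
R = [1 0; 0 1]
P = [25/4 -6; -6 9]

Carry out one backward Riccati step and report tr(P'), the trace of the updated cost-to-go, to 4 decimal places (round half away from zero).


21.5857

BᵀP = [18.5000 -21.0000; -14.6250 27.0000]
S = R + BᵀPB = [1 0; 0 1] + [58.0000 -56.2500; -56.2500 86.0625] = [59.0000 -56.2500; -56.2500 87.0625]
BᵀPA = [34.5000 -76.5000; -16.8750 70.8750]
K = S⁻¹·BᵀPA = [1.0415 -1.3553; 0.4791 -0.0616]
A−BK = [0.1985 -0.1969; 0.1252 -0.1090]
AᵀP(A−BK) = [1.4032 -1.5304; -1.5304 1.9325]
P' = Q + AᵀP(A−BK) = [19.4032 -3.0304; -3.0304 2.1825]
tr(P') = 21.5857


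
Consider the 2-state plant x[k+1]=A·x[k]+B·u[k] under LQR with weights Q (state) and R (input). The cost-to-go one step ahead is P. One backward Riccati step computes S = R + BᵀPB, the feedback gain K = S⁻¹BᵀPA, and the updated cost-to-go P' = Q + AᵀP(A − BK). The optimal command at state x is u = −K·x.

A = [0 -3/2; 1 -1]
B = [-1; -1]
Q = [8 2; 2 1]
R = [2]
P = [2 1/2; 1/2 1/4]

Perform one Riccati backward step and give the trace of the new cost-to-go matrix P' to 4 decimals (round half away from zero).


BᵀP = [-2.5000 -0.7500]
S = R + BᵀPB = [2] + [3.2500] = [5.2500]
BᵀPA = [-0.7500 4.5000]
K = S⁻¹·BᵀPA = [-0.1429 0.8571]
A−BK = [-0.1429 -0.6429; 0.8571 -0.1429]
AᵀP(A−BK) = [0.1429 -0.3571; -0.3571 2.3929]
P' = Q + AᵀP(A−BK) = [8.1429 1.6429; 1.6429 3.3929]
tr(P') = 11.5357

11.5357


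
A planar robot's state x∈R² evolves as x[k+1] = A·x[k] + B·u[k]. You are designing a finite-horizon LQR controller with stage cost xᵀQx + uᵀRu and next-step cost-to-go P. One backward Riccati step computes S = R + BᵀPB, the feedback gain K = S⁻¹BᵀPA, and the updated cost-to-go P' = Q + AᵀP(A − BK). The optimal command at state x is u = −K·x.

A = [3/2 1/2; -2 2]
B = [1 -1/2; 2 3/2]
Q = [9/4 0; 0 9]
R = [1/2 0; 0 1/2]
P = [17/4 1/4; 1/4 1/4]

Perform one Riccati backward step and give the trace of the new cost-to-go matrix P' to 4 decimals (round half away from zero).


BᵀP = [4.7500 0.7500; -1.7500 0.2500]
S = R + BᵀPB = [1/2 0; 0 1/2] + [6.2500 -1.2500; -1.2500 1.2500] = [6.7500 -1.2500; -1.2500 1.7500]
BᵀPA = [5.6250 3.8750; -3.1250 -0.3750]
K = S⁻¹·BᵀPA = [0.5793 0.6159; -1.3720 0.2256]
A−BK = [0.2348 -0.0030; -1.1006 0.4299]
AᵀP(A−BK) = [1.5168 -0.0716; -0.0716 0.2607]
P' = Q + AᵀP(A−BK) = [3.7668 -0.0716; -0.0716 9.2607]
tr(P') = 13.0274

13.0274


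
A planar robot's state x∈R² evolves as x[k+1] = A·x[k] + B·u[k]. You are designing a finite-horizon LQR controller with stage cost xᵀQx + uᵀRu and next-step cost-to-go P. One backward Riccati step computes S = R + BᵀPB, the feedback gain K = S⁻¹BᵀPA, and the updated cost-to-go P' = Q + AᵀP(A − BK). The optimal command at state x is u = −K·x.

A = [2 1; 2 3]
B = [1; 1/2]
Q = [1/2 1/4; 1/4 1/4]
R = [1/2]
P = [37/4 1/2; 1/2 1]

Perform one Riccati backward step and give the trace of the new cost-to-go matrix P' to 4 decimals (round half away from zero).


10.1190

BᵀP = [9.5000 1.0000]
S = R + BᵀPB = [1/2] + [10.0000] = [10.5000]
BᵀPA = [21.0000 12.5000]
K = S⁻¹·BᵀPA = [2.0000 1.1905]
A−BK = [0.0000 -0.1905; 1.0000 2.4048]
AᵀP(A−BK) = [3.0000 3.5000; 3.5000 6.3690]
P' = Q + AᵀP(A−BK) = [3.5000 3.7500; 3.7500 6.6190]
tr(P') = 10.1190


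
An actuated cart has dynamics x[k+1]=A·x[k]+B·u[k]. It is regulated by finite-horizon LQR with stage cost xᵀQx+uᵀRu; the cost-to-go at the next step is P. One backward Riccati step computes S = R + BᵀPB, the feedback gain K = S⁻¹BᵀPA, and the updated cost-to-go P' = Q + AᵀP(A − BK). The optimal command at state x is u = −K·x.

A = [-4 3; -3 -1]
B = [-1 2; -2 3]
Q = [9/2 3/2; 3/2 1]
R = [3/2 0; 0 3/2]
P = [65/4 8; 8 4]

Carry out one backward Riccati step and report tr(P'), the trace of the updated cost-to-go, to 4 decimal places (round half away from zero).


BᵀP = [-32.2500 -16.0000; 56.5000 28.0000]
S = R + BᵀPB = [3/2 0; 0 3/2] + [64.2500 -112.5000; -112.5000 197.0000] = [65.7500 -112.5000; -112.5000 198.5000]
BᵀPA = [177.0000 -80.7500; -310.0000 141.5000]
K = S⁻¹·BᵀPA = [0.6568 -0.2787; -1.1895 0.5549]
A−BK = [-0.9643 1.6115; 1.8820 -3.2221]
AᵀP(A−BK) = [3.0104 -1.6533; -1.6533 1.2276]
P' = Q + AᵀP(A−BK) = [7.5104 -0.1533; -0.1533 2.2276]
tr(P') = 9.7381

9.7381


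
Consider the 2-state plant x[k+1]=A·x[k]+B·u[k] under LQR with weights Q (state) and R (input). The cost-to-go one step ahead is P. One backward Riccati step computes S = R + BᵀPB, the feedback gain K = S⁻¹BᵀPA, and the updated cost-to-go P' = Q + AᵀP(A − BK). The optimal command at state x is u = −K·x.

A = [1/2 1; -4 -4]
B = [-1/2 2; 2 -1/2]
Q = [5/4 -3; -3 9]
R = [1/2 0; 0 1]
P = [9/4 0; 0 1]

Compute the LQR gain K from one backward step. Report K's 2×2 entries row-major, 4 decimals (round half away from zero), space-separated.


BᵀP = [-1.1250 2.0000; 4.5000 -0.5000]
S = R + BᵀPB = [1/2 0; 0 1] + [4.5625 -3.2500; -3.2500 9.2500] = [5.0625 -3.2500; -3.2500 10.2500]
BᵀPA = [-8.5625 -9.1250; 4.2500 6.5000]
K = S⁻¹·BᵀPA = [-1.7894 -1.7520; -0.1527 0.0786]
A−BK = [-0.0892 -0.0333; -0.4975 -0.4567]
AᵀP(A−BK) = [1.8898 1.7894; 1.7894 1.7520]
P' = Q + AᵀP(A−BK) = [3.1398 -1.2106; -1.2106 10.7520]
tr(P') = 13.8918

-1.7894 -1.7520 -0.1527 0.0786


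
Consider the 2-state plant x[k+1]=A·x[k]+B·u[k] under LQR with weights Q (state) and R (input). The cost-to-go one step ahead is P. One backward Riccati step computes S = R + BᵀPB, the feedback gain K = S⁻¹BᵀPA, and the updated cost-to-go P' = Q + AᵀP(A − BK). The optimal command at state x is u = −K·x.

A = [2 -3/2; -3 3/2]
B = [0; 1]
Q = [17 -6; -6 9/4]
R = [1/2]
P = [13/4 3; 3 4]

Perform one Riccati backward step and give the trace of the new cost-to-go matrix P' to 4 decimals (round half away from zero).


26.5625

BᵀP = [3.0000 4.0000]
S = R + BᵀPB = [1/2] + [4.0000] = [4.5000]
BᵀPA = [-6.0000 1.5000]
K = S⁻¹·BᵀPA = [-1.3333 0.3333]
A−BK = [2.0000 -1.5000; -1.6667 1.1667]
AᵀP(A−BK) = [5.0000 -3.2500; -3.2500 2.3125]
P' = Q + AᵀP(A−BK) = [22.0000 -9.2500; -9.2500 4.5625]
tr(P') = 26.5625


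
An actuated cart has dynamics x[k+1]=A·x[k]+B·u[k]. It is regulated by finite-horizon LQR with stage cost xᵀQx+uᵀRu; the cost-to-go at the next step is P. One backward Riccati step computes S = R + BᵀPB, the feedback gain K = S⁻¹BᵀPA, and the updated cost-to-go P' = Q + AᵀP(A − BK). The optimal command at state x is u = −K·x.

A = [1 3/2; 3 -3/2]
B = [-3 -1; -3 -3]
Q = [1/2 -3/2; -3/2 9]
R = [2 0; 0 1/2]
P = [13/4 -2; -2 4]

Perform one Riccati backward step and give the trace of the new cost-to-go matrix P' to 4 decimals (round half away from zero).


BᵀP = [-3.7500 -6.0000; 2.7500 -10.0000]
S = R + BᵀPB = [2 0; 0 1/2] + [29.2500 21.7500; 21.7500 27.2500] = [31.2500 21.7500; 21.7500 27.7500]
BᵀPA = [-21.7500 3.3750; -27.2500 19.1250]
K = S⁻¹·BᵀPA = [-0.0276 -0.8178; -0.9604 1.3302]
A−BK = [-0.0431 0.3768; 0.0362 0.0371]
AᵀP(A−BK) = [0.4802 -0.6651; -0.6651 2.6332]
P' = Q + AᵀP(A−BK) = [0.9802 -2.1651; -2.1651 11.6332]
tr(P') = 12.6134

12.6134


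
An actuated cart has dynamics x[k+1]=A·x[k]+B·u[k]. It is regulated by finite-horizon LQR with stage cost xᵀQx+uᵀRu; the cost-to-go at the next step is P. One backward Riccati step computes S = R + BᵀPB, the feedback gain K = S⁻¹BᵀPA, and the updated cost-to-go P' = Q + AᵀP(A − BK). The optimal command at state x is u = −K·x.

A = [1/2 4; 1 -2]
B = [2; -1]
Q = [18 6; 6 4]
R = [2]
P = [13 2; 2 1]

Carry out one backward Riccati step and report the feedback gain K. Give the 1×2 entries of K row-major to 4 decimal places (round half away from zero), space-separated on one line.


BᵀP = [24.0000 3.0000]
S = R + BᵀPB = [2] + [45.0000] = [47.0000]
BᵀPA = [15.0000 90.0000]
K = S⁻¹·BᵀPA = [0.3191 1.9149]
A−BK = [-0.1383 0.1702; 1.3191 -0.0851]
AᵀP(A−BK) = [1.4628 1.2766; 1.2766 7.6596]
P' = Q + AᵀP(A−BK) = [19.4628 7.2766; 7.2766 11.6596]
tr(P') = 31.1223

0.3191 1.9149


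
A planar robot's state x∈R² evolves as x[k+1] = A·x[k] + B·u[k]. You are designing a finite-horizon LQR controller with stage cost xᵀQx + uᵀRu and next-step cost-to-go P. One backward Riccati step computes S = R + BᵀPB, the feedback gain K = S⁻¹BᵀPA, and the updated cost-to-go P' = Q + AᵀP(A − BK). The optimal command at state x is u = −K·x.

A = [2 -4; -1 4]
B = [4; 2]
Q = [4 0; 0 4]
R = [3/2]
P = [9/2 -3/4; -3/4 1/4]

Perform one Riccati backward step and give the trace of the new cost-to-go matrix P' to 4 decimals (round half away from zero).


16.6700

BᵀP = [16.5000 -2.5000]
S = R + BᵀPB = [3/2] + [61.0000] = [62.5000]
BᵀPA = [35.5000 -76.0000]
K = S⁻¹·BᵀPA = [0.5680 -1.2160]
A−BK = [-0.2720 0.8640; -2.1360 6.4320]
AᵀP(A−BK) = [1.0860 -2.8320; -2.8320 7.5840]
P' = Q + AᵀP(A−BK) = [5.0860 -2.8320; -2.8320 11.5840]
tr(P') = 16.6700


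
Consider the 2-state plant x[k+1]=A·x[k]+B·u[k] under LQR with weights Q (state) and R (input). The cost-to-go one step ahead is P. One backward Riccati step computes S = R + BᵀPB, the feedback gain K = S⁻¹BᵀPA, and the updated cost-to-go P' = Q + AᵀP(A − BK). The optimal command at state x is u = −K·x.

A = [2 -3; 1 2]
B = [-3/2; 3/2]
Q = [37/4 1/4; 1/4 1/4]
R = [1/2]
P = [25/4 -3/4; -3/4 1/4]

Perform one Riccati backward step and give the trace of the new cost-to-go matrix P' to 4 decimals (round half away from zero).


13.1081

BᵀP = [-10.5000 1.5000]
S = R + BᵀPB = [1/2] + [18.0000] = [18.5000]
BᵀPA = [-19.5000 34.5000]
K = S⁻¹·BᵀPA = [-1.0541 1.8649]
A−BK = [0.4189 -0.2027; 2.5811 -0.7973]
AᵀP(A−BK) = [1.6959 -1.3851; -1.3851 1.9122]
P' = Q + AᵀP(A−BK) = [10.9459 -1.1351; -1.1351 2.1622]
tr(P') = 13.1081


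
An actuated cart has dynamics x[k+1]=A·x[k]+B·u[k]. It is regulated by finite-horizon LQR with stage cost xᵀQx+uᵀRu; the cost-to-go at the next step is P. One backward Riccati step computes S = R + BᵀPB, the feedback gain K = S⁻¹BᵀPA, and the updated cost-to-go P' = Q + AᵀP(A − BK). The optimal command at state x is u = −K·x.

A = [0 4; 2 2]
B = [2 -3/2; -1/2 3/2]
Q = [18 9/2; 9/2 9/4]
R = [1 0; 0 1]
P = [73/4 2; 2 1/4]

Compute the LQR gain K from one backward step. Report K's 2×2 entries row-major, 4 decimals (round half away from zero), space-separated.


0.1094 1.5269 -0.0018 -0.9017

BᵀP = [35.5000 3.8750; -24.3750 -2.6250]
S = R + BᵀPB = [1 0; 0 1] + [69.0625 -47.4375; -47.4375 32.6250] = [70.0625 -47.4375; -47.4375 33.6250]
BᵀPA = [7.7500 149.7500; -5.2500 -102.7500]
K = S⁻¹·BᵀPA = [0.1094 1.5269; -0.0018 -0.9017]
A−BK = [-0.2215 -0.4063; 2.0574 4.1159]
AᵀP(A−BK) = [0.1427 0.4329; 0.4329 3.7031]
P' = Q + AᵀP(A−BK) = [18.1427 4.9329; 4.9329 5.9531]
tr(P') = 24.0959


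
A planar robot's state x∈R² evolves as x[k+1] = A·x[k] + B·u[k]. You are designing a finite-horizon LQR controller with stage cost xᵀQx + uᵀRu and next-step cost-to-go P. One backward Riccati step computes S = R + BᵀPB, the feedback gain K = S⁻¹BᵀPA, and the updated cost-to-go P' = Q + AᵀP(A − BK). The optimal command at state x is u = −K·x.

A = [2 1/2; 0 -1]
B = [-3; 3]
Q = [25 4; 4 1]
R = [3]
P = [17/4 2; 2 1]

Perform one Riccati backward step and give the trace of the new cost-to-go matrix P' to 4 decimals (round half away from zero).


BᵀP = [-6.7500 -3.0000]
S = R + BᵀPB = [3] + [11.2500] = [14.2500]
BᵀPA = [-13.5000 -0.3750]
K = S⁻¹·BᵀPA = [-0.9474 -0.0263]
A−BK = [-0.8421 0.4211; 2.8421 -0.9211]
AᵀP(A−BK) = [4.2105 -0.1053; -0.1053 0.0526]
P' = Q + AᵀP(A−BK) = [29.2105 3.8947; 3.8947 1.0526]
tr(P') = 30.2632

30.2632


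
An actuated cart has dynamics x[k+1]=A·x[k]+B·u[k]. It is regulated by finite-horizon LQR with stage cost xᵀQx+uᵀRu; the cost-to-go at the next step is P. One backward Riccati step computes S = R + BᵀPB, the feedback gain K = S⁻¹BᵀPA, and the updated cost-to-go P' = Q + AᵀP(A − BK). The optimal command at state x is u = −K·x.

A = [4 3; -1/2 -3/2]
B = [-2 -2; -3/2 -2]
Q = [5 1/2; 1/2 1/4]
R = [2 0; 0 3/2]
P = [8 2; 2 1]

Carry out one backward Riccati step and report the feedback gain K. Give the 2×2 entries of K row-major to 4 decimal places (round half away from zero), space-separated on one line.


-0.8087 -0.6050 -0.6985 -0.3992

BᵀP = [-19.0000 -5.5000; -20.0000 -6.0000]
S = R + BᵀPB = [2 0; 0 3/2] + [46.2500 49.0000; 49.0000 52.0000] = [48.2500 49.0000; 49.0000 53.5000]
BᵀPA = [-73.2500 -48.7500; -77.0000 -51.0000]
K = S⁻¹·BᵀPA = [-0.8087 -0.6050; -0.6985 -0.3992]
A−BK = [0.9854 0.9917; -3.1102 -3.2058]
AᵀP(A−BK) = [7.2225 6.6985; 6.6985 6.3992]
P' = Q + AᵀP(A−BK) = [12.2225 7.1985; 7.1985 6.6492]
tr(P') = 18.8716


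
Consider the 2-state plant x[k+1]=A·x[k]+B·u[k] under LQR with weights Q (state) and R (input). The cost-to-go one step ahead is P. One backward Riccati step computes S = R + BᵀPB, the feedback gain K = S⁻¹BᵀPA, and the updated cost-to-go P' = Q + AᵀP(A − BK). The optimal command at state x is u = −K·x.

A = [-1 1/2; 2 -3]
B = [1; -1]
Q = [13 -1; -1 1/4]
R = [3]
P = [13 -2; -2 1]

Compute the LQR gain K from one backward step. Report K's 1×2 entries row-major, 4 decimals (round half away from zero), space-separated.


-1.0000 0.7857

BᵀP = [15.0000 -3.0000]
S = R + BᵀPB = [3] + [18.0000] = [21.0000]
BᵀPA = [-21.0000 16.5000]
K = S⁻¹·BᵀPA = [-1.0000 0.7857]
A−BK = [0.0000 -0.2857; 1.0000 -2.2143]
AᵀP(A−BK) = [4.0000 -4.0000; -4.0000 5.2857]
P' = Q + AᵀP(A−BK) = [17.0000 -5.0000; -5.0000 5.5357]
tr(P') = 22.5357


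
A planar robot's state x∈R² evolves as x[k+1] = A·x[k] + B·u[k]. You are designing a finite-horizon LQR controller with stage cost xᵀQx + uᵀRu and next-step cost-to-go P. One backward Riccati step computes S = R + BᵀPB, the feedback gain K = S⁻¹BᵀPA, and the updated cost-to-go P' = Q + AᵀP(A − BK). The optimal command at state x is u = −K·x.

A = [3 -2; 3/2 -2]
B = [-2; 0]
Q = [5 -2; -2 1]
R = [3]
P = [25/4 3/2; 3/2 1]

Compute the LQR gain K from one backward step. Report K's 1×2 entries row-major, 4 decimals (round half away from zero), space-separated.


BᵀP = [-12.5000 -3.0000]
S = R + BᵀPB = [3] + [25.0000] = [28.0000]
BᵀPA = [-42.0000 31.0000]
K = S⁻¹·BᵀPA = [-1.5000 1.1071]
A−BK = [0.0000 0.2143; 1.5000 -2.0000]
AᵀP(A−BK) = [9.0000 -7.5000; -7.5000 6.6786]
P' = Q + AᵀP(A−BK) = [14.0000 -9.5000; -9.5000 7.6786]
tr(P') = 21.6786

-1.5000 1.1071


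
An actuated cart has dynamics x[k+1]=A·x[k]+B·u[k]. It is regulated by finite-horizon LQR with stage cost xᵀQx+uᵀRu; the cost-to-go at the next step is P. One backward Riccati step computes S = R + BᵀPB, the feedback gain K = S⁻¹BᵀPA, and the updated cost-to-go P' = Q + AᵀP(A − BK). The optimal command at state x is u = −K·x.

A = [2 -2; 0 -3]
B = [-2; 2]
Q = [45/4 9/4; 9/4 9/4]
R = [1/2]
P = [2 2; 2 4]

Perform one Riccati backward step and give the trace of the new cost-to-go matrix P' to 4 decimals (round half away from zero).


BᵀP = [0.0000 4.0000]
S = R + BᵀPB = [1/2] + [8.0000] = [8.5000]
BᵀPA = [0.0000 -12.0000]
K = S⁻¹·BᵀPA = [0.0000 -1.4118]
A−BK = [2.0000 -4.8235; 0.0000 -0.1765]
AᵀP(A−BK) = [8.0000 -20.0000; -20.0000 51.0588]
P' = Q + AᵀP(A−BK) = [19.2500 -17.7500; -17.7500 53.3088]
tr(P') = 72.5588

72.5588


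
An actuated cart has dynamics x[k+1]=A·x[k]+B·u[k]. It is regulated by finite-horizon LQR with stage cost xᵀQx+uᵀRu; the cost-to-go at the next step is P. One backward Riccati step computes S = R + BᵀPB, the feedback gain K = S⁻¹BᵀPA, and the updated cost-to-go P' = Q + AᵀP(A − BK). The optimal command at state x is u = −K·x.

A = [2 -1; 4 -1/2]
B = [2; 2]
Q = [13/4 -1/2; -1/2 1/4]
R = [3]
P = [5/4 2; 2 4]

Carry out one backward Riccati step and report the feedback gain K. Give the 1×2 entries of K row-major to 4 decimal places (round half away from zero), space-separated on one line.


BᵀP = [6.5000 12.0000]
S = R + BᵀPB = [3] + [37.0000] = [40.0000]
BᵀPA = [61.0000 -12.5000]
K = S⁻¹·BᵀPA = [1.5250 -0.3125]
A−BK = [-1.0500 -0.3750; 0.9500 0.1250]
AᵀP(A−BK) = [7.9750 -1.4375; -1.4375 0.3438]
P' = Q + AᵀP(A−BK) = [11.2250 -1.9375; -1.9375 0.5938]
tr(P') = 11.8188

1.5250 -0.3125


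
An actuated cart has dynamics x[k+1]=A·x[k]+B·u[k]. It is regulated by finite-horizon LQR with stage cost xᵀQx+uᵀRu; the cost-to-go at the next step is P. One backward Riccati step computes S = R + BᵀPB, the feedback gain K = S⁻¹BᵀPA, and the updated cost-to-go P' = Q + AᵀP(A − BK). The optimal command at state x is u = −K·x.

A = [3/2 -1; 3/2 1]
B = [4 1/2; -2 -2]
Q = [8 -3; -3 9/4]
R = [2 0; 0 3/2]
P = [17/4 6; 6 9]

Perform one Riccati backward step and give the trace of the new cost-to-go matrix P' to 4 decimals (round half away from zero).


13.2976

BᵀP = [5.0000 6.0000; -9.8750 -15.0000]
S = R + BᵀPB = [2 0; 0 3/2] + [8.0000 -9.5000; -9.5000 25.0625] = [10.0000 -9.5000; -9.5000 26.5625]
BᵀPA = [16.5000 1.0000; -37.3125 -5.1250]
K = S⁻¹·BᵀPA = [0.4779 -0.1262; -1.2338 -0.2381]
A−BK = [0.2053 -0.3763; -0.0118 0.2716]
AᵀP(A−BK) = [2.8915 0.3239; 0.3239 0.1561]
P' = Q + AᵀP(A−BK) = [10.8915 -2.6761; -2.6761 2.4061]
tr(P') = 13.2976


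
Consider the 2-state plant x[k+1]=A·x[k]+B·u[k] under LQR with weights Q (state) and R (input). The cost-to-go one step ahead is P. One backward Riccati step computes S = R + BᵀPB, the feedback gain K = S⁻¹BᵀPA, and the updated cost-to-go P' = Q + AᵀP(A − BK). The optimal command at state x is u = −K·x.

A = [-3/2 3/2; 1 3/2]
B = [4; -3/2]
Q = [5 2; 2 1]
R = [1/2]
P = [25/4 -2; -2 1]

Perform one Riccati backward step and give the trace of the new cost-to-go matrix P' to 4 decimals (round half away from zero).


BᵀP = [28.0000 -9.5000]
S = R + BᵀPB = [1/2] + [126.2500] = [126.7500]
BᵀPA = [-51.5000 27.7500]
K = S⁻¹·BᵀPA = [-0.4063 0.2189]
A−BK = [0.1252 0.6243; 0.3905 1.8284]
AᵀP(A−BK) = [0.1375 0.2126; 0.2126 1.2371]
P' = Q + AᵀP(A−BK) = [5.1375 2.2126; 2.2126 2.2371]
tr(P') = 7.3745

7.3745


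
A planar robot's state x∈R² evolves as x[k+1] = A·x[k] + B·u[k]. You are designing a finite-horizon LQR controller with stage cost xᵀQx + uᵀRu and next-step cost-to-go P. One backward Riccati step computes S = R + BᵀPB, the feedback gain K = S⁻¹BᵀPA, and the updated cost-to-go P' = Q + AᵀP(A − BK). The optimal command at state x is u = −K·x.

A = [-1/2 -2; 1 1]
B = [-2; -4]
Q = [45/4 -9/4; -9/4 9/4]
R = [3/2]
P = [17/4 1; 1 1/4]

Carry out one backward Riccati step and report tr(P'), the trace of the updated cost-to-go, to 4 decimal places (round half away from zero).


14.2167

BᵀP = [-12.5000 -3.0000]
S = R + BᵀPB = [3/2] + [37.0000] = [38.5000]
BᵀPA = [3.2500 22.0000]
K = S⁻¹·BᵀPA = [0.0844 0.5714]
A−BK = [-0.3312 -0.8571; 1.3377 3.2857]
AᵀP(A−BK) = [0.0381 0.1429; 0.1429 0.6786]
P' = Q + AᵀP(A−BK) = [11.2881 -2.1071; -2.1071 2.9286]
tr(P') = 14.2167


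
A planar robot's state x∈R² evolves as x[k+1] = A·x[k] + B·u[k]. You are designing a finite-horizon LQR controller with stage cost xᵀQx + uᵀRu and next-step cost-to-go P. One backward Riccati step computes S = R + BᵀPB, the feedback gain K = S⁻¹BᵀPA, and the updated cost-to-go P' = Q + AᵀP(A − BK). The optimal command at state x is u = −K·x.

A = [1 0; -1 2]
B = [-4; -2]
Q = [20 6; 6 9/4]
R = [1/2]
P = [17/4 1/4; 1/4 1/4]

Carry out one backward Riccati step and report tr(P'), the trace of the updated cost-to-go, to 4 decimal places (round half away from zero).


BᵀP = [-17.5000 -1.5000]
S = R + BᵀPB = [1/2] + [73.0000] = [73.5000]
BᵀPA = [-16.0000 -3.0000]
K = S⁻¹·BᵀPA = [-0.2177 -0.0408]
A−BK = [0.1293 -0.1633; -1.4354 1.9184]
AᵀP(A−BK) = [0.5170 -0.6531; -0.6531 0.8776]
P' = Q + AᵀP(A−BK) = [20.5170 5.3469; 5.3469 3.1276]
tr(P') = 23.6446

23.6446


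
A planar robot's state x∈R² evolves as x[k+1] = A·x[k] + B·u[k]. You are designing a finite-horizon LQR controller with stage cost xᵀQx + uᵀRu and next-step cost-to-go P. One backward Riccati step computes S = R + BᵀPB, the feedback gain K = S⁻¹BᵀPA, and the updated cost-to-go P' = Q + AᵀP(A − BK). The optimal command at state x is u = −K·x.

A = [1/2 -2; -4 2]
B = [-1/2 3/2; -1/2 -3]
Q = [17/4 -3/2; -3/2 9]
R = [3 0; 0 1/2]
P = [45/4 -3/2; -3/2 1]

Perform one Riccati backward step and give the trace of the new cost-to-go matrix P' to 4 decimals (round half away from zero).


18.2551

BᵀP = [-4.8750 0.2500; 21.3750 -5.2500]
S = R + BᵀPB = [3 0; 0 1/2] + [2.3125 -8.0625; -8.0625 47.8125] = [5.3125 -8.0625; -8.0625 48.3125]
BᵀPA = [-3.4375 10.2500; 31.6875 -53.2500]
K = S⁻¹·BᵀPA = [0.4665 0.3437; 0.7337 -1.0448]
A−BK = [-0.3674 -0.2609; -1.5655 -0.9627]
AᵀP(A−BK) = [3.1658 1.5399; 1.5399 1.8392]
P' = Q + AᵀP(A−BK) = [7.4158 0.0399; 0.0399 10.8392]
tr(P') = 18.2551


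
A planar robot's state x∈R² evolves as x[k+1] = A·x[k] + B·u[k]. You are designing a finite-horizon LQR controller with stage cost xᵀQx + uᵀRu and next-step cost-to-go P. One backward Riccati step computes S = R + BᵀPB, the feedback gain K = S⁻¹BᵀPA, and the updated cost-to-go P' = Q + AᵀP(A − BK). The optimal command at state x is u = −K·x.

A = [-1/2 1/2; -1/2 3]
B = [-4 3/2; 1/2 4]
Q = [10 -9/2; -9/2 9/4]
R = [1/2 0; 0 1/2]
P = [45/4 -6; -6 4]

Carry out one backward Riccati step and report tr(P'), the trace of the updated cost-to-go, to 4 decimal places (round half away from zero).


BᵀP = [-48.0000 26.0000; -7.1250 7.0000]
S = R + BᵀPB = [1/2 0; 0 1/2] + [205.0000 32.0000; 32.0000 17.3125] = [205.5000 32.0000; 32.0000 17.8125]
BᵀPA = [11.0000 54.0000; 0.0625 17.4375]
K = S⁻¹·BᵀPA = [0.0736 0.1532; -0.1286 0.7037]
A−BK = [-0.0128 0.0571; -0.0222 0.1084]
AᵀP(A−BK) = [0.0114 -0.0416; -0.0416 0.2688]
P' = Q + AᵀP(A−BK) = [10.0114 -4.5416; -4.5416 2.5188]
tr(P') = 12.5302

12.5302


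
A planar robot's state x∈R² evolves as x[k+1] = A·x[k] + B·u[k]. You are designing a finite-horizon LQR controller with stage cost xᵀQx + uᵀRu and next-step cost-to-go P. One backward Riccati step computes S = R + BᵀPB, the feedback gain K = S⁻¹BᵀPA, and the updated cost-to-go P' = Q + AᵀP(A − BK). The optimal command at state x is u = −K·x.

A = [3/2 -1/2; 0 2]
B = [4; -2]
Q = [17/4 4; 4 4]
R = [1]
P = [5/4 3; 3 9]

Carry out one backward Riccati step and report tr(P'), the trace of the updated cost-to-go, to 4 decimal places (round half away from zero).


BᵀP = [-1.0000 -6.0000]
S = R + BᵀPB = [1] + [8.0000] = [9.0000]
BᵀPA = [-1.5000 -11.5000]
K = S⁻¹·BᵀPA = [-0.1667 -1.2778]
A−BK = [2.1667 4.6111; -0.3333 -0.5556]
AᵀP(A−BK) = [2.5625 6.1458; 6.1458 15.6181]
P' = Q + AᵀP(A−BK) = [6.8125 10.1458; 10.1458 19.6181]
tr(P') = 26.4306

26.4306
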